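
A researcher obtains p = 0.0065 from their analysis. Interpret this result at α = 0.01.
Since p = 0.0065 < α = 0.01, reject H₀.
There is sufficient evidence to reject the null hypothesis; the result is statistically significant at the 0.01 level.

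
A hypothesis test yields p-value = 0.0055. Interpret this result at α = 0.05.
Since p = 0.0055 < α = 0.05, reject H₀.
There is sufficient evidence to reject the null hypothesis; the result is statistically significant at the 0.05 level.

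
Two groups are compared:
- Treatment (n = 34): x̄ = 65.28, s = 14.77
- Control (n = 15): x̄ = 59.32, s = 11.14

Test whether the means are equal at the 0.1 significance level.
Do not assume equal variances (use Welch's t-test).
Welch's two-sample t-test:
H₀: μ₁ = μ₂
H₁: μ₁ ≠ μ₂
s₁²/n₁ = 14.77²/34 = 6.4163,  s₂²/n₂ = 11.14²/15 = 8.2733
SE = √(s₁²/n₁ + s₂²/n₂) = √(6.4163 + 8.2733) = 3.8327
df (Welch-Satterthwaite) = (s₁²/n₁ + s₂²/n₂)² / [(s₁²/n₁)²/(n₁-1) + (s₂²/n₂)²/(n₂-1)] ≈ 35.16
t = (x̄₁ - x̄₂) / SE = (65.28 - 59.32) / 3.8327 = 5.96 / 3.8327 = 1.555
p-value = 0.1289

Since p-value > α = 0.1, we fail to reject H₀.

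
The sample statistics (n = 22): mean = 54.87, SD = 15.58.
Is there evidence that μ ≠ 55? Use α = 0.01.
One-sample t-test:
H₀: μ = 55
H₁: μ ≠ 55
df = n - 1 = 21
t = (x̄ - μ₀) / (s/√n) = (54.87 - 55) / (15.58/√22) = -0.039
p-value = 0.9692

Since p-value > α = 0.01, we fail to reject H₀.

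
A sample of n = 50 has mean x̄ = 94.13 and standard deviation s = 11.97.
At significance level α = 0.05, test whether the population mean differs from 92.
One-sample t-test:
H₀: μ = 92
H₁: μ ≠ 92
df = n - 1 = 49
t = (x̄ - μ₀) / (s/√n) = (94.13 - 92) / (11.97/√50) = 1.258
p-value = 0.2143

Since p-value > α = 0.05, we fail to reject H₀.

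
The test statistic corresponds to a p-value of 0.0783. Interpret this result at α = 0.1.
Since p = 0.0783 < α = 0.1, reject H₀.
There is sufficient evidence to reject the null hypothesis; the result is statistically significant at the 0.1 level.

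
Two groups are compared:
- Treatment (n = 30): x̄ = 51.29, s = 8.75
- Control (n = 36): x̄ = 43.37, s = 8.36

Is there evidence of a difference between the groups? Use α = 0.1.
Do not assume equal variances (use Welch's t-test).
Welch's two-sample t-test:
H₀: μ₁ = μ₂
H₁: μ₁ ≠ μ₂
s₁²/n₁ = 8.75²/30 = 2.5521,  s₂²/n₂ = 8.36²/36 = 1.9414
SE = √(s₁²/n₁ + s₂²/n₂) = √(2.5521 + 1.9414) = 2.1198
df (Welch-Satterthwaite) = (s₁²/n₁ + s₂²/n₂)² / [(s₁²/n₁)²/(n₁-1) + (s₂²/n₂)²/(n₂-1)] ≈ 60.77
t = (x̄₁ - x̄₂) / SE = (51.29 - 43.37) / 2.1198 = 7.92 / 2.1198 = 3.736
p-value = 0.0004

Since p-value < α = 0.1, we reject H₀.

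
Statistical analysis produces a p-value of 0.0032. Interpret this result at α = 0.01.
Since p = 0.0032 < α = 0.01, reject H₀.
There is sufficient evidence to reject the null hypothesis; the result is statistically significant at the 0.01 level.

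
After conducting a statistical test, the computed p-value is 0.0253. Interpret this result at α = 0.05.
Since p = 0.0253 < α = 0.05, reject H₀.
There is sufficient evidence to reject the null hypothesis; the result is statistically significant at the 0.05 level.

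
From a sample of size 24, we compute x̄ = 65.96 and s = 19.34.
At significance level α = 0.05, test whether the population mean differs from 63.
One-sample t-test:
H₀: μ = 63
H₁: μ ≠ 63
df = n - 1 = 23
t = (x̄ - μ₀) / (s/√n) = (65.96 - 63) / (19.34/√24) = 0.750
p-value = 0.4610

Since p-value > α = 0.05, we fail to reject H₀.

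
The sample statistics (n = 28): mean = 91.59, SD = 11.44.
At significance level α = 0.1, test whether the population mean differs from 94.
One-sample t-test:
H₀: μ = 94
H₁: μ ≠ 94
df = n - 1 = 27
t = (x̄ - μ₀) / (s/√n) = (91.59 - 94) / (11.44/√28) = -1.115
p-value = 0.2748

Since p-value > α = 0.1, we fail to reject H₀.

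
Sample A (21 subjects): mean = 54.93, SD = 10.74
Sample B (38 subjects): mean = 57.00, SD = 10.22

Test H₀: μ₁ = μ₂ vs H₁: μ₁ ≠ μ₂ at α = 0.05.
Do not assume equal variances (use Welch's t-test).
Welch's two-sample t-test:
H₀: μ₁ = μ₂
H₁: μ₁ ≠ μ₂
s₁²/n₁ = 10.74²/21 = 5.4927,  s₂²/n₂ = 10.22²/38 = 2.7486
SE = √(s₁²/n₁ + s₂²/n₂) = √(5.4927 + 2.7486) = 2.8708
df (Welch-Satterthwaite) = (s₁²/n₁ + s₂²/n₂)² / [(s₁²/n₁)²/(n₁-1) + (s₂²/n₂)²/(n₂-1)] ≈ 39.66
t = (x̄₁ - x̄₂) / SE = (54.93 - 57.00) / 2.8708 = -2.07 / 2.8708 = -0.721
p-value = 0.4751

Since p-value > α = 0.05, we fail to reject H₀.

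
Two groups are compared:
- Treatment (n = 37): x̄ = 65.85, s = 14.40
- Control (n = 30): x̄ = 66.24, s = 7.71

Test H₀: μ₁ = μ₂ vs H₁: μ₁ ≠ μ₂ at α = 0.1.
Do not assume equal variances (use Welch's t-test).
Welch's two-sample t-test:
H₀: μ₁ = μ₂
H₁: μ₁ ≠ μ₂
s₁²/n₁ = 14.40²/37 = 5.6043,  s₂²/n₂ = 7.71²/30 = 1.9815
SE = √(s₁²/n₁ + s₂²/n₂) = √(5.6043 + 1.9815) = 2.7542
df (Welch-Satterthwaite) = (s₁²/n₁ + s₂²/n₂)² / [(s₁²/n₁)²/(n₁-1) + (s₂²/n₂)²/(n₂-1)] ≈ 57.10
t = (x̄₁ - x̄₂) / SE = (65.85 - 66.24) / 2.7542 = -0.39 / 2.7542 = -0.142
p-value = 0.8879

Since p-value > α = 0.1, we fail to reject H₀.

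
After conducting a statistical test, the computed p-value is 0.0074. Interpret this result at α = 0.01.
Since p = 0.0074 < α = 0.01, reject H₀.
There is sufficient evidence to reject the null hypothesis; the result is statistically significant at the 0.01 level.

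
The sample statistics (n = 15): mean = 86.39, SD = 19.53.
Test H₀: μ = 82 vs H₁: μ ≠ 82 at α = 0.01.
One-sample t-test:
H₀: μ = 82
H₁: μ ≠ 82
df = n - 1 = 14
t = (x̄ - μ₀) / (s/√n) = (86.39 - 82) / (19.53/√15) = 0.871
p-value = 0.3987

Since p-value > α = 0.01, we fail to reject H₀.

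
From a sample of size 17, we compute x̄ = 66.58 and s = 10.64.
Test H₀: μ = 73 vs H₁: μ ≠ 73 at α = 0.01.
One-sample t-test:
H₀: μ = 73
H₁: μ ≠ 73
df = n - 1 = 16
t = (x̄ - μ₀) / (s/√n) = (66.58 - 73) / (10.64/√17) = -2.488
p-value = 0.0243

Since p-value > α = 0.01, we fail to reject H₀.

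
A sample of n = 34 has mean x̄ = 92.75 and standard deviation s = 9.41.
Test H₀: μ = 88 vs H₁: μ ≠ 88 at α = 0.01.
One-sample t-test:
H₀: μ = 88
H₁: μ ≠ 88
df = n - 1 = 33
t = (x̄ - μ₀) / (s/√n) = (92.75 - 88) / (9.41/√34) = 2.943
p-value = 0.0059

Since p-value < α = 0.01, we reject H₀.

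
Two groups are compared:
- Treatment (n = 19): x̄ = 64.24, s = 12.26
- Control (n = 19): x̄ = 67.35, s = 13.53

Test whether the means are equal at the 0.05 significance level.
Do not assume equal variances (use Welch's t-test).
Welch's two-sample t-test:
H₀: μ₁ = μ₂
H₁: μ₁ ≠ μ₂
s₁²/n₁ = 12.26²/19 = 7.9109,  s₂²/n₂ = 13.53²/19 = 9.6348
SE = √(s₁²/n₁ + s₂²/n₂) = √(7.9109 + 9.6348) = 4.1888
df (Welch-Satterthwaite) = (s₁²/n₁ + s₂²/n₂)² / [(s₁²/n₁)²/(n₁-1) + (s₂²/n₂)²/(n₂-1)] ≈ 35.66
t = (x̄₁ - x̄₂) / SE = (64.24 - 67.35) / 4.1888 = -3.11 / 4.1888 = -0.742
p-value = 0.4627

Since p-value > α = 0.05, we fail to reject H₀.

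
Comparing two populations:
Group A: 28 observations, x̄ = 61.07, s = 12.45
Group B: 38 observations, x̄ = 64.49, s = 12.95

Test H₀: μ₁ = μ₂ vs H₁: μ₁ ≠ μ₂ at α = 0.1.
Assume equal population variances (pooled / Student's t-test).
Student's two-sample t-test (equal variances):
H₀: μ₁ = μ₂
H₁: μ₁ ≠ μ₂
df = n₁ + n₂ - 2 = 64
Pooled variance s_p² = [(n₁-1)s₁² + (n₂-1)s₂²] / (n₁ + n₂ - 2) = [(27)(12.45²) + (37)(12.95²)] / 64 = 162.3447
SE = √(s_p²(1/n₁ + 1/n₂)) = √(162.3447 × (1/28 + 1/38)) = 3.1734
t = (x̄₁ - x̄₂) / SE = (61.07 - 64.49) / 3.1734 = -3.42 / 3.1734 = -1.078
p-value = 0.2852

Since p-value > α = 0.1, we fail to reject H₀.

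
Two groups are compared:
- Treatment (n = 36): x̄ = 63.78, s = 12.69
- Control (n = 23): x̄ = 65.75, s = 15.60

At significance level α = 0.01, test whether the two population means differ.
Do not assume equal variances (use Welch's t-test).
Welch's two-sample t-test:
H₀: μ₁ = μ₂
H₁: μ₁ ≠ μ₂
s₁²/n₁ = 12.69²/36 = 4.4732,  s₂²/n₂ = 15.60²/23 = 10.5809
SE = √(s₁²/n₁ + s₂²/n₂) = √(4.4732 + 10.5809) = 3.8800
df (Welch-Satterthwaite) = (s₁²/n₁ + s₂²/n₂)² / [(s₁²/n₁)²/(n₁-1) + (s₂²/n₂)²/(n₂-1)] ≈ 40.04
t = (x̄₁ - x̄₂) / SE = (63.78 - 65.75) / 3.8800 = -1.97 / 3.8800 = -0.508
p-value = 0.6144

Since p-value > α = 0.01, we fail to reject H₀.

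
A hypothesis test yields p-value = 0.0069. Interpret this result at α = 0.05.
Since p = 0.0069 < α = 0.05, reject H₀.
There is sufficient evidence to reject the null hypothesis; the result is statistically significant at the 0.05 level.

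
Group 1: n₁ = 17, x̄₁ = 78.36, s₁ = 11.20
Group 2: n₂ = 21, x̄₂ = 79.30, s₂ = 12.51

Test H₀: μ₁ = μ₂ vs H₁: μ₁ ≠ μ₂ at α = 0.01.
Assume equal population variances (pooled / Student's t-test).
Student's two-sample t-test (equal variances):
H₀: μ₁ = μ₂
H₁: μ₁ ≠ μ₂
df = n₁ + n₂ - 2 = 36
Pooled variance s_p² = [(n₁-1)s₁² + (n₂-1)s₂²] / (n₁ + n₂ - 2) = [(16)(11.20²) + (20)(12.51²)] / 36 = 142.6956
SE = √(s_p²(1/n₁ + 1/n₂)) = √(142.6956 × (1/17 + 1/21)) = 3.8973
t = (x̄₁ - x̄₂) / SE = (78.36 - 79.30) / 3.8973 = -0.94 / 3.8973 = -0.241
p-value = 0.8108

Since p-value > α = 0.01, we fail to reject H₀.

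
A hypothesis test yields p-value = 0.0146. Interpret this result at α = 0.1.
Since p = 0.0146 < α = 0.1, reject H₀.
There is sufficient evidence to reject the null hypothesis; the result is statistically significant at the 0.1 level.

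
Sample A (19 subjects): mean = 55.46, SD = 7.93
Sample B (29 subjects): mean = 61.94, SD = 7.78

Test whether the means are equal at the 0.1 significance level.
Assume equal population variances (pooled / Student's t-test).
Student's two-sample t-test (equal variances):
H₀: μ₁ = μ₂
H₁: μ₁ ≠ μ₂
df = n₁ + n₂ - 2 = 46
Pooled variance s_p² = [(n₁-1)s₁² + (n₂-1)s₂²] / (n₁ + n₂ - 2) = [(18)(7.93²) + (28)(7.78²)] / 46 = 61.4505
SE = √(s_p²(1/n₁ + 1/n₂)) = √(61.4505 × (1/19 + 1/29)) = 2.3137
t = (x̄₁ - x̄₂) / SE = (55.46 - 61.94) / 2.3137 = -6.48 / 2.3137 = -2.801
p-value = 0.0074

Since p-value < α = 0.1, we reject H₀.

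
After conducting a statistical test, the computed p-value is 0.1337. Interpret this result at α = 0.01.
Since p = 0.1337 > α = 0.01, fail to reject H₀.
There is insufficient evidence to reject the null hypothesis; the result is not statistically significant at the 0.01 level.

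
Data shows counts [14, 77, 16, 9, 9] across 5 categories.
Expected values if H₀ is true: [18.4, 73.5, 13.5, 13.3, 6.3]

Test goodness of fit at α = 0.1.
Chi-square goodness of fit test:
H₀: observed counts match expected distribution
H₁: observed counts differ from expected distribution
df = k - 1 = 4
χ² = Σ(O - E)²/E
   = (14 - 18.4)²/18.4 + (77 - 73.5)²/73.5 + (16 - 13.5)²/13.5 + (9 - 13.3)²/13.3 + (9 - 6.3)²/6.3
   = 1.052 + 0.167 + 0.463 + 1.390 + 1.157
   = 4.23
p-value = 0.3759

Since p-value > α = 0.1, we fail to reject H₀.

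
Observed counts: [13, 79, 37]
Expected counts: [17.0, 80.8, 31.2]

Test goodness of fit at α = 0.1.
Chi-square goodness of fit test:
H₀: observed counts match expected distribution
H₁: observed counts differ from expected distribution
df = k - 1 = 2
χ² = Σ(O - E)²/E
   = (13 - 17.0)²/17.0 + (79 - 80.8)²/80.8 + (37 - 31.2)²/31.2
   = 0.941 + 0.040 + 1.078
   = 2.06
p-value = 0.3571

Since p-value > α = 0.1, we fail to reject H₀.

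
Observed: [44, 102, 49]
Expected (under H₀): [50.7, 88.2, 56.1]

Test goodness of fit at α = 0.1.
Chi-square goodness of fit test:
H₀: observed counts match expected distribution
H₁: observed counts differ from expected distribution
df = k - 1 = 2
χ² = Σ(O - E)²/E
   = (44 - 50.7)²/50.7 + (102 - 88.2)²/88.2 + (49 - 56.1)²/56.1
   = 0.885 + 2.159 + 0.899
   = 3.94
p-value = 0.1392

Since p-value > α = 0.1, we fail to reject H₀.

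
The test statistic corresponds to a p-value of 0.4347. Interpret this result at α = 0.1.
Since p = 0.4347 > α = 0.1, fail to reject H₀.
There is insufficient evidence to reject the null hypothesis; the result is not statistically significant at the 0.1 level.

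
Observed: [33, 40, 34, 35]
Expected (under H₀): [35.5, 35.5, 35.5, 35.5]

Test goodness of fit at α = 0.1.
Chi-square goodness of fit test:
H₀: observed counts match expected distribution
H₁: observed counts differ from expected distribution
df = k - 1 = 3
χ² = Σ(O - E)²/E
   = (33 - 35.5)²/35.5 + (40 - 35.5)²/35.5 + (34 - 35.5)²/35.5 + (35 - 35.5)²/35.5
   = 0.176 + 0.570 + 0.063 + 0.007
   = 0.82
p-value = 0.8454

Since p-value > α = 0.1, we fail to reject H₀.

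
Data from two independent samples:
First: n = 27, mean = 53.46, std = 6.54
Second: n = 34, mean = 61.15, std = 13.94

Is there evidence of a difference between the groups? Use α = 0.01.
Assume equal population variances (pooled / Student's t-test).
Student's two-sample t-test (equal variances):
H₀: μ₁ = μ₂
H₁: μ₁ ≠ μ₂
df = n₁ + n₂ - 2 = 59
Pooled variance s_p² = [(n₁-1)s₁² + (n₂-1)s₂²] / (n₁ + n₂ - 2) = [(26)(6.54²) + (33)(13.94²)] / 59 = 127.5380
SE = √(s_p²(1/n₁ + 1/n₂)) = √(127.5380 × (1/27 + 1/34)) = 2.9111
t = (x̄₁ - x̄₂) / SE = (53.46 - 61.15) / 2.9111 = -7.69 / 2.9111 = -2.642
p-value = 0.0105

Since p-value > α = 0.01, we fail to reject H₀.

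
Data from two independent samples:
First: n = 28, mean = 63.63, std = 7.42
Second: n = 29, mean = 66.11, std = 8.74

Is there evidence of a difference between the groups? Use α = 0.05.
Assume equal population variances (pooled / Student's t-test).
Student's two-sample t-test (equal variances):
H₀: μ₁ = μ₂
H₁: μ₁ ≠ μ₂
df = n₁ + n₂ - 2 = 55
Pooled variance s_p² = [(n₁-1)s₁² + (n₂-1)s₂²] / (n₁ + n₂ - 2) = [(27)(7.42²) + (28)(8.74²)] / 55 = 65.9159
SE = √(s_p²(1/n₁ + 1/n₂)) = √(65.9159 × (1/28 + 1/29)) = 2.1511
t = (x̄₁ - x̄₂) / SE = (63.63 - 66.11) / 2.1511 = -2.48 / 2.1511 = -1.153
p-value = 0.2539

Since p-value > α = 0.05, we fail to reject H₀.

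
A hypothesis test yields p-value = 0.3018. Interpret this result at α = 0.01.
Since p = 0.3018 > α = 0.01, fail to reject H₀.
There is insufficient evidence to reject the null hypothesis; the result is not statistically significant at the 0.01 level.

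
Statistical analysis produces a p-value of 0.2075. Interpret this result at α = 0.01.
Since p = 0.2075 > α = 0.01, fail to reject H₀.
There is insufficient evidence to reject the null hypothesis; the result is not statistically significant at the 0.01 level.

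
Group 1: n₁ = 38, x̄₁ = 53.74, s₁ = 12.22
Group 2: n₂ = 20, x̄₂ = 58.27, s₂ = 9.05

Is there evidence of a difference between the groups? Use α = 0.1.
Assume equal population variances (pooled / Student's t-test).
Student's two-sample t-test (equal variances):
H₀: μ₁ = μ₂
H₁: μ₁ ≠ μ₂
df = n₁ + n₂ - 2 = 56
Pooled variance s_p² = [(n₁-1)s₁² + (n₂-1)s₂²] / (n₁ + n₂ - 2) = [(37)(12.22²) + (19)(9.05²)] / 56 = 126.4518
SE = √(s_p²(1/n₁ + 1/n₂)) = √(126.4518 × (1/38 + 1/20)) = 3.1065
t = (x̄₁ - x̄₂) / SE = (53.74 - 58.27) / 3.1065 = -4.53 / 3.1065 = -1.458
p-value = 0.1504

Since p-value > α = 0.1, we fail to reject H₀.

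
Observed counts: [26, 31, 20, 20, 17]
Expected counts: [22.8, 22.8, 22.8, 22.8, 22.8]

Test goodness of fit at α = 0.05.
Chi-square goodness of fit test:
H₀: observed counts match expected distribution
H₁: observed counts differ from expected distribution
df = k - 1 = 4
χ² = Σ(O - E)²/E
   = (26 - 22.8)²/22.8 + (31 - 22.8)²/22.8 + (20 - 22.8)²/22.8 + (20 - 22.8)²/22.8 + (17 - 22.8)²/22.8
   = 0.449 + 2.949 + 0.344 + 0.344 + 1.475
   = 5.56
p-value = 0.2344

Since p-value > α = 0.05, we fail to reject H₀.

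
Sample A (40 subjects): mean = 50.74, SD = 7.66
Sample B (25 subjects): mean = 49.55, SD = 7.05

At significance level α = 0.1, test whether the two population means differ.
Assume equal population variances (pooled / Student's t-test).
Student's two-sample t-test (equal variances):
H₀: μ₁ = μ₂
H₁: μ₁ ≠ μ₂
df = n₁ + n₂ - 2 = 63
Pooled variance s_p² = [(n₁-1)s₁² + (n₂-1)s₂²] / (n₁ + n₂ - 2) = [(39)(7.66²) + (24)(7.05²)] / 63 = 55.2573
SE = √(s_p²(1/n₁ + 1/n₂)) = √(55.2573 × (1/40 + 1/25)) = 1.8952
t = (x̄₁ - x̄₂) / SE = (50.74 - 49.55) / 1.8952 = 1.19 / 1.8952 = 0.628
p-value = 0.5323

Since p-value > α = 0.1, we fail to reject H₀.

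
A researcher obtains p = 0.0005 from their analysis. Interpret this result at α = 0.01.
Since p = 0.0005 < α = 0.01, reject H₀.
There is sufficient evidence to reject the null hypothesis; the result is statistically significant at the 0.01 level.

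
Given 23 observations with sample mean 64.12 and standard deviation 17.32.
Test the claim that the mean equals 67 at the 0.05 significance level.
One-sample t-test:
H₀: μ = 67
H₁: μ ≠ 67
df = n - 1 = 22
t = (x̄ - μ₀) / (s/√n) = (64.12 - 67) / (17.32/√23) = -0.797
p-value = 0.4337

Since p-value > α = 0.05, we fail to reject H₀.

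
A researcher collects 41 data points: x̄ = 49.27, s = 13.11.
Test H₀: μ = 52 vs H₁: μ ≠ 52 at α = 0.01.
One-sample t-test:
H₀: μ = 52
H₁: μ ≠ 52
df = n - 1 = 40
t = (x̄ - μ₀) / (s/√n) = (49.27 - 52) / (13.11/√41) = -1.333
p-value = 0.1900

Since p-value > α = 0.01, we fail to reject H₀.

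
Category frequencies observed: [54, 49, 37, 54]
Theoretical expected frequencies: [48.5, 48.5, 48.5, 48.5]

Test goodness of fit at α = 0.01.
Chi-square goodness of fit test:
H₀: observed counts match expected distribution
H₁: observed counts differ from expected distribution
df = k - 1 = 3
χ² = Σ(O - E)²/E
   = (54 - 48.5)²/48.5 + (49 - 48.5)²/48.5 + (37 - 48.5)²/48.5 + (54 - 48.5)²/48.5
   = 0.624 + 0.005 + 2.727 + 0.624
   = 3.98
p-value = 0.2637

Since p-value > α = 0.01, we fail to reject H₀.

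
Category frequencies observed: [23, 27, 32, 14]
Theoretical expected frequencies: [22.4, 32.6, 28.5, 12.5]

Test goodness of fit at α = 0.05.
Chi-square goodness of fit test:
H₀: observed counts match expected distribution
H₁: observed counts differ from expected distribution
df = k - 1 = 3
χ² = Σ(O - E)²/E
   = (23 - 22.4)²/22.4 + (27 - 32.6)²/32.6 + (32 - 28.5)²/28.5 + (14 - 12.5)²/12.5
   = 0.016 + 0.962 + 0.430 + 0.180
   = 1.59
p-value = 0.6621

Since p-value > α = 0.05, we fail to reject H₀.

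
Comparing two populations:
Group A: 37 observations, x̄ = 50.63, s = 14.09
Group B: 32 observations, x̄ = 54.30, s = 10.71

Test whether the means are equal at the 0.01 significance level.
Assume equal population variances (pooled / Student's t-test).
Student's two-sample t-test (equal variances):
H₀: μ₁ = μ₂
H₁: μ₁ ≠ μ₂
df = n₁ + n₂ - 2 = 67
Pooled variance s_p² = [(n₁-1)s₁² + (n₂-1)s₂²] / (n₁ + n₂ - 2) = [(36)(14.09²) + (31)(10.71²)] / 67 = 159.7439
SE = √(s_p²(1/n₁ + 1/n₂)) = √(159.7439 × (1/37 + 1/32)) = 3.0511
t = (x̄₁ - x̄₂) / SE = (50.63 - 54.30) / 3.0511 = -3.67 / 3.0511 = -1.203
p-value = 0.2333

Since p-value > α = 0.01, we fail to reject H₀.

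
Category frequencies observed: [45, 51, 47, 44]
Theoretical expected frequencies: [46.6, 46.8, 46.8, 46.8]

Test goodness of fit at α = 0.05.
Chi-square goodness of fit test:
H₀: observed counts match expected distribution
H₁: observed counts differ from expected distribution
df = k - 1 = 3
χ² = Σ(O - E)²/E
   = (45 - 46.6)²/46.6 + (51 - 46.8)²/46.8 + (47 - 46.8)²/46.8 + (44 - 46.8)²/46.8
   = 0.055 + 0.377 + 0.001 + 0.168
   = 0.60
p-value = 0.8964

Since p-value > α = 0.05, we fail to reject H₀.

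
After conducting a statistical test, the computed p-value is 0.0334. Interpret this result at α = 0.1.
Since p = 0.0334 < α = 0.1, reject H₀.
There is sufficient evidence to reject the null hypothesis; the result is statistically significant at the 0.1 level.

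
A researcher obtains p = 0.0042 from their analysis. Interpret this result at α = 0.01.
Since p = 0.0042 < α = 0.01, reject H₀.
There is sufficient evidence to reject the null hypothesis; the result is statistically significant at the 0.01 level.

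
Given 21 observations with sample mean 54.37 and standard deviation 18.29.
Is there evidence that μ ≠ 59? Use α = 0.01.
One-sample t-test:
H₀: μ = 59
H₁: μ ≠ 59
df = n - 1 = 20
t = (x̄ - μ₀) / (s/√n) = (54.37 - 59) / (18.29/√21) = -1.160
p-value = 0.2597

Since p-value > α = 0.01, we fail to reject H₀.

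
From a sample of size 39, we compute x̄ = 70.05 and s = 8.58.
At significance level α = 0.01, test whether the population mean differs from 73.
One-sample t-test:
H₀: μ = 73
H₁: μ ≠ 73
df = n - 1 = 38
t = (x̄ - μ₀) / (s/√n) = (70.05 - 73) / (8.58/√39) = -2.147
p-value = 0.0382

Since p-value > α = 0.01, we fail to reject H₀.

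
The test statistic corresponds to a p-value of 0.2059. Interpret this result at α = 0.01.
Since p = 0.2059 > α = 0.01, fail to reject H₀.
There is insufficient evidence to reject the null hypothesis; the result is not statistically significant at the 0.01 level.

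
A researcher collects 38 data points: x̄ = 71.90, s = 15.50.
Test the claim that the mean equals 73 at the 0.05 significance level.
One-sample t-test:
H₀: μ = 73
H₁: μ ≠ 73
df = n - 1 = 37
t = (x̄ - μ₀) / (s/√n) = (71.90 - 73) / (15.50/√38) = -0.437
p-value = 0.6643

Since p-value > α = 0.05, we fail to reject H₀.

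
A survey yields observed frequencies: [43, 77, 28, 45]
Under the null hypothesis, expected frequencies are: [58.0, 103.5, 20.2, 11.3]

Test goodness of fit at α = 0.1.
Chi-square goodness of fit test:
H₀: observed counts match expected distribution
H₁: observed counts differ from expected distribution
df = k - 1 = 3
χ² = Σ(O - E)²/E
   = (43 - 58.0)²/58.0 + (77 - 103.5)²/103.5 + (28 - 20.2)²/20.2 + (45 - 11.3)²/11.3
   = 3.879 + 6.785 + 3.012 + 100.504
   = 114.18
p-value < 0.0001

Since p-value < α = 0.1, we reject H₀.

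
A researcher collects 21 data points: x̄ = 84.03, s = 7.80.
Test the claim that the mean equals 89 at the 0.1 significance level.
One-sample t-test:
H₀: μ = 89
H₁: μ ≠ 89
df = n - 1 = 20
t = (x̄ - μ₀) / (s/√n) = (84.03 - 89) / (7.80/√21) = -2.920
p-value = 0.0085

Since p-value < α = 0.1, we reject H₀.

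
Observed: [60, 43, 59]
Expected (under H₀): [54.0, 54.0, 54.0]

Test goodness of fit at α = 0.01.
Chi-square goodness of fit test:
H₀: observed counts match expected distribution
H₁: observed counts differ from expected distribution
df = k - 1 = 2
χ² = Σ(O - E)²/E
   = (60 - 54.0)²/54.0 + (43 - 54.0)²/54.0 + (59 - 54.0)²/54.0
   = 0.667 + 2.241 + 0.463
   = 3.37
p-value = 0.1854

Since p-value > α = 0.01, we fail to reject H₀.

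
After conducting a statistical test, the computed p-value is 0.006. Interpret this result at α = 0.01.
Since p = 0.006 < α = 0.01, reject H₀.
There is sufficient evidence to reject the null hypothesis; the result is statistically significant at the 0.01 level.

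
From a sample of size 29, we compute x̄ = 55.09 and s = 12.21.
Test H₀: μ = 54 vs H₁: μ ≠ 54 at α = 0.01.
One-sample t-test:
H₀: μ = 54
H₁: μ ≠ 54
df = n - 1 = 28
t = (x̄ - μ₀) / (s/√n) = (55.09 - 54) / (12.21/√29) = 0.481
p-value = 0.6344

Since p-value > α = 0.01, we fail to reject H₀.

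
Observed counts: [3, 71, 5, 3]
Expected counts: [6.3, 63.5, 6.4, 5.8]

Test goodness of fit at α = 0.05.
Chi-square goodness of fit test:
H₀: observed counts match expected distribution
H₁: observed counts differ from expected distribution
df = k - 1 = 3
χ² = Σ(O - E)²/E
   = (3 - 6.3)²/6.3 + (71 - 63.5)²/63.5 + (5 - 6.4)²/6.4 + (3 - 5.8)²/5.8
   = 1.729 + 0.886 + 0.306 + 1.352
   = 4.27
p-value = 0.2335

Since p-value > α = 0.05, we fail to reject H₀.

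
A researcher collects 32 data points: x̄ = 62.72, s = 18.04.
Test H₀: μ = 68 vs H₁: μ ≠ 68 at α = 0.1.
One-sample t-test:
H₀: μ = 68
H₁: μ ≠ 68
df = n - 1 = 31
t = (x̄ - μ₀) / (s/√n) = (62.72 - 68) / (18.04/√32) = -1.656
p-value = 0.1079

Since p-value > α = 0.1, we fail to reject H₀.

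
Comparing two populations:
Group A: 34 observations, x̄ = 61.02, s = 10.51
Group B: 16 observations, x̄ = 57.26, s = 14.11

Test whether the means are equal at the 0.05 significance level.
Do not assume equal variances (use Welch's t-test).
Welch's two-sample t-test:
H₀: μ₁ = μ₂
H₁: μ₁ ≠ μ₂
s₁²/n₁ = 10.51²/34 = 3.2488,  s₂²/n₂ = 14.11²/16 = 12.4433
SE = √(s₁²/n₁ + s₂²/n₂) = √(3.2488 + 12.4433) = 3.9613
df (Welch-Satterthwaite) = (s₁²/n₁ + s₂²/n₂)² / [(s₁²/n₁)²/(n₁-1) + (s₂²/n₂)²/(n₂-1)] ≈ 23.14
t = (x̄₁ - x̄₂) / SE = (61.02 - 57.26) / 3.9613 = 3.76 / 3.9613 = 0.949
p-value = 0.3523

Since p-value > α = 0.05, we fail to reject H₀.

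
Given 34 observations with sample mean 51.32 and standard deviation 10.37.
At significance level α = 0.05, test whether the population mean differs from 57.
One-sample t-test:
H₀: μ = 57
H₁: μ ≠ 57
df = n - 1 = 33
t = (x̄ - μ₀) / (s/√n) = (51.32 - 57) / (10.37/√34) = -3.194
p-value = 0.0031

Since p-value < α = 0.05, we reject H₀.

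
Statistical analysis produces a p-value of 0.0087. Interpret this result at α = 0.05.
Since p = 0.0087 < α = 0.05, reject H₀.
There is sufficient evidence to reject the null hypothesis; the result is statistically significant at the 0.05 level.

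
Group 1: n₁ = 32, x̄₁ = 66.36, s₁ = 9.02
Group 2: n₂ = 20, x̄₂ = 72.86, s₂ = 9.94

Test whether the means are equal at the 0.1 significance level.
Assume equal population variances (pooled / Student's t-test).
Student's two-sample t-test (equal variances):
H₀: μ₁ = μ₂
H₁: μ₁ ≠ μ₂
df = n₁ + n₂ - 2 = 50
Pooled variance s_p² = [(n₁-1)s₁² + (n₂-1)s₂²] / (n₁ + n₂ - 2) = [(31)(9.02²) + (19)(9.94²)] / 50 = 87.9888
SE = √(s_p²(1/n₁ + 1/n₂)) = √(87.9888 × (1/32 + 1/20)) = 2.6738
t = (x̄₁ - x̄₂) / SE = (66.36 - 72.86) / 2.6738 = -6.50 / 2.6738 = -2.431
p-value = 0.0187

Since p-value < α = 0.1, we reject H₀.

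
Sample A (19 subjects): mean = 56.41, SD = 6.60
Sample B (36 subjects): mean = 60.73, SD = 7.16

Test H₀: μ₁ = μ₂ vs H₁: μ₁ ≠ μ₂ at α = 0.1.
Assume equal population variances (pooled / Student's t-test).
Student's two-sample t-test (equal variances):
H₀: μ₁ = μ₂
H₁: μ₁ ≠ μ₂
df = n₁ + n₂ - 2 = 53
Pooled variance s_p² = [(n₁-1)s₁² + (n₂-1)s₂²] / (n₁ + n₂ - 2) = [(18)(6.60²) + (35)(7.16²)] / 53 = 48.6486
SE = √(s_p²(1/n₁ + 1/n₂)) = √(48.6486 × (1/19 + 1/36)) = 1.9778
t = (x̄₁ - x̄₂) / SE = (56.41 - 60.73) / 1.9778 = -4.32 / 1.9778 = -2.184
p-value = 0.0334

Since p-value < α = 0.1, we reject H₀.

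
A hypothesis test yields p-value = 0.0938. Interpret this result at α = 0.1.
Since p = 0.0938 < α = 0.1, reject H₀.
There is sufficient evidence to reject the null hypothesis; the result is statistically significant at the 0.1 level.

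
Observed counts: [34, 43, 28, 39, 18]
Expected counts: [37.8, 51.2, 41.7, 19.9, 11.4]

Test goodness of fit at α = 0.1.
Chi-square goodness of fit test:
H₀: observed counts match expected distribution
H₁: observed counts differ from expected distribution
df = k - 1 = 4
χ² = Σ(O - E)²/E
   = (34 - 37.8)²/37.8 + (43 - 51.2)²/51.2 + (28 - 41.7)²/41.7 + (39 - 19.9)²/19.9 + (18 - 11.4)²/11.4
   = 0.382 + 1.313 + 4.501 + 18.332 + 3.821
   = 28.35
p-value < 0.0001

Since p-value < α = 0.1, we reject H₀.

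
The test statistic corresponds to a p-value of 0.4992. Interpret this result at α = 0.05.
Since p = 0.4992 > α = 0.05, fail to reject H₀.
There is insufficient evidence to reject the null hypothesis; the result is not statistically significant at the 0.05 level.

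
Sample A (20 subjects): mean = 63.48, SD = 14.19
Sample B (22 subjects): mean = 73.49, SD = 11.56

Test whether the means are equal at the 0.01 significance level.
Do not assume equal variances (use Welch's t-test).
Welch's two-sample t-test:
H₀: μ₁ = μ₂
H₁: μ₁ ≠ μ₂
s₁²/n₁ = 14.19²/20 = 10.0678,  s₂²/n₂ = 11.56²/22 = 6.0743
SE = √(s₁²/n₁ + s₂²/n₂) = √(10.0678 + 6.0743) = 4.0177
df (Welch-Satterthwaite) = (s₁²/n₁ + s₂²/n₂)² / [(s₁²/n₁)²/(n₁-1) + (s₂²/n₂)²/(n₂-1)] ≈ 36.74
t = (x̄₁ - x̄₂) / SE = (63.48 - 73.49) / 4.0177 = -10.01 / 4.0177 = -2.491
p-value = 0.0174

Since p-value > α = 0.01, we fail to reject H₀.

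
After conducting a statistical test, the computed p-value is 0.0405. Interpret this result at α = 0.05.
Since p = 0.0405 < α = 0.05, reject H₀.
There is sufficient evidence to reject the null hypothesis; the result is statistically significant at the 0.05 level.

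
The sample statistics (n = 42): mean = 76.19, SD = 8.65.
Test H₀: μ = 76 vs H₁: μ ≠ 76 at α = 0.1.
One-sample t-test:
H₀: μ = 76
H₁: μ ≠ 76
df = n - 1 = 41
t = (x̄ - μ₀) / (s/√n) = (76.19 - 76) / (8.65/√42) = 0.142
p-value = 0.8875

Since p-value > α = 0.1, we fail to reject H₀.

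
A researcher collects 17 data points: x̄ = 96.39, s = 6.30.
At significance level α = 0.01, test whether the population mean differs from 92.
One-sample t-test:
H₀: μ = 92
H₁: μ ≠ 92
df = n - 1 = 16
t = (x̄ - μ₀) / (s/√n) = (96.39 - 92) / (6.30/√17) = 2.873
p-value = 0.0110

Since p-value > α = 0.01, we fail to reject H₀.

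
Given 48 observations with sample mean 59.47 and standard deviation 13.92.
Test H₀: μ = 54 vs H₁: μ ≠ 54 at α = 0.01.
One-sample t-test:
H₀: μ = 54
H₁: μ ≠ 54
df = n - 1 = 47
t = (x̄ - μ₀) / (s/√n) = (59.47 - 54) / (13.92/√48) = 2.723
p-value = 0.0091

Since p-value < α = 0.01, we reject H₀.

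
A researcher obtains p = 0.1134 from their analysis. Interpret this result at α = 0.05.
Since p = 0.1134 > α = 0.05, fail to reject H₀.
There is insufficient evidence to reject the null hypothesis; the result is not statistically significant at the 0.05 level.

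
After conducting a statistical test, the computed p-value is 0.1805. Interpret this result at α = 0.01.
Since p = 0.1805 > α = 0.01, fail to reject H₀.
There is insufficient evidence to reject the null hypothesis; the result is not statistically significant at the 0.01 level.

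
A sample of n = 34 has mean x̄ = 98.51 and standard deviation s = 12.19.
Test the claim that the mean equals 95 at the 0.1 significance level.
One-sample t-test:
H₀: μ = 95
H₁: μ ≠ 95
df = n - 1 = 33
t = (x̄ - μ₀) / (s/√n) = (98.51 - 95) / (12.19/√34) = 1.679
p-value = 0.1026

Since p-value > α = 0.1, we fail to reject H₀.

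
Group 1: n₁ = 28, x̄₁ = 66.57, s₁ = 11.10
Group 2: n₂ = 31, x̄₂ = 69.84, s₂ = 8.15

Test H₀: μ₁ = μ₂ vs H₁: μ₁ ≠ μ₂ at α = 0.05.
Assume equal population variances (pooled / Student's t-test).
Student's two-sample t-test (equal variances):
H₀: μ₁ = μ₂
H₁: μ₁ ≠ μ₂
df = n₁ + n₂ - 2 = 57
Pooled variance s_p² = [(n₁-1)s₁² + (n₂-1)s₂²] / (n₁ + n₂ - 2) = [(27)(11.10²) + (30)(8.15²)] / 57 = 93.3218
SE = √(s_p²(1/n₁ + 1/n₂)) = √(93.3218 × (1/28 + 1/31)) = 2.5186
t = (x̄₁ - x̄₂) / SE = (66.57 - 69.84) / 2.5186 = -3.27 / 2.5186 = -1.298
p-value = 0.1994

Since p-value > α = 0.05, we fail to reject H₀.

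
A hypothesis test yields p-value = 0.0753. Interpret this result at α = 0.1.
Since p = 0.0753 < α = 0.1, reject H₀.
There is sufficient evidence to reject the null hypothesis; the result is statistically significant at the 0.1 level.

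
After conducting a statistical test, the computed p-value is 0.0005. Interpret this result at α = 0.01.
Since p = 0.0005 < α = 0.01, reject H₀.
There is sufficient evidence to reject the null hypothesis; the result is statistically significant at the 0.01 level.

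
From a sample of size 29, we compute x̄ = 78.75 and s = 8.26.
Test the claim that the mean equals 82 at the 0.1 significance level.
One-sample t-test:
H₀: μ = 82
H₁: μ ≠ 82
df = n - 1 = 28
t = (x̄ - μ₀) / (s/√n) = (78.75 - 82) / (8.26/√29) = -2.119
p-value = 0.0431

Since p-value < α = 0.1, we reject H₀.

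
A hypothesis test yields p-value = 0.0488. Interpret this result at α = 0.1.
Since p = 0.0488 < α = 0.1, reject H₀.
There is sufficient evidence to reject the null hypothesis; the result is statistically significant at the 0.1 level.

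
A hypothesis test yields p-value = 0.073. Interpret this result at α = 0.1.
Since p = 0.073 < α = 0.1, reject H₀.
There is sufficient evidence to reject the null hypothesis; the result is statistically significant at the 0.1 level.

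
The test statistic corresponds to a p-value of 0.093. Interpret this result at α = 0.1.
Since p = 0.093 < α = 0.1, reject H₀.
There is sufficient evidence to reject the null hypothesis; the result is statistically significant at the 0.1 level.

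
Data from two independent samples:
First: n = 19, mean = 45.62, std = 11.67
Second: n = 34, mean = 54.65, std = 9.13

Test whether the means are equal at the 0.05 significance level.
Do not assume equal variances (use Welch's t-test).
Welch's two-sample t-test:
H₀: μ₁ = μ₂
H₁: μ₁ ≠ μ₂
s₁²/n₁ = 11.67²/19 = 7.1678,  s₂²/n₂ = 9.13²/34 = 2.4517
SE = √(s₁²/n₁ + s₂²/n₂) = √(7.1678 + 2.4517) = 3.1015
df (Welch-Satterthwaite) = (s₁²/n₁ + s₂²/n₂)² / [(s₁²/n₁)²/(n₁-1) + (s₂²/n₂)²/(n₂-1)] ≈ 30.47
t = (x̄₁ - x̄₂) / SE = (45.62 - 54.65) / 3.1015 = -9.03 / 3.1015 = -2.911
p-value = 0.0067

Since p-value < α = 0.05, we reject H₀.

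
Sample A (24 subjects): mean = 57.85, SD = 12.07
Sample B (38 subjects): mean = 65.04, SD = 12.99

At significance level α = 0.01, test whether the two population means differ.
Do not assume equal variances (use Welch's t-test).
Welch's two-sample t-test:
H₀: μ₁ = μ₂
H₁: μ₁ ≠ μ₂
s₁²/n₁ = 12.07²/24 = 6.0702,  s₂²/n₂ = 12.99²/38 = 4.4405
SE = √(s₁²/n₁ + s₂²/n₂) = √(6.0702 + 4.4405) = 3.2420
df (Welch-Satterthwaite) = (s₁²/n₁ + s₂²/n₂)² / [(s₁²/n₁)²/(n₁-1) + (s₂²/n₂)²/(n₂-1)] ≈ 51.75
t = (x̄₁ - x̄₂) / SE = (57.85 - 65.04) / 3.2420 = -7.19 / 3.2420 = -2.218
p-value = 0.0310

Since p-value > α = 0.01, we fail to reject H₀.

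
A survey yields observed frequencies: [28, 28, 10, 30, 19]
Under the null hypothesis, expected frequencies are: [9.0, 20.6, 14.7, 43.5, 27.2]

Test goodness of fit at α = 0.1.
Chi-square goodness of fit test:
H₀: observed counts match expected distribution
H₁: observed counts differ from expected distribution
df = k - 1 = 4
χ² = Σ(O - E)²/E
   = (28 - 9.0)²/9.0 + (28 - 20.6)²/20.6 + (10 - 14.7)²/14.7 + (30 - 43.5)²/43.5 + (19 - 27.2)²/27.2
   = 40.111 + 2.658 + 1.503 + 4.190 + 2.472
   = 50.93
p-value < 0.0001

Since p-value < α = 0.1, we reject H₀.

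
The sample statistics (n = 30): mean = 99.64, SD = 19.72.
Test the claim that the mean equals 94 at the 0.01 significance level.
One-sample t-test:
H₀: μ = 94
H₁: μ ≠ 94
df = n - 1 = 29
t = (x̄ - μ₀) / (s/√n) = (99.64 - 94) / (19.72/√30) = 1.567
p-value = 0.1281

Since p-value > α = 0.01, we fail to reject H₀.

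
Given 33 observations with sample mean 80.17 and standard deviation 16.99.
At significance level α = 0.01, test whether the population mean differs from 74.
One-sample t-test:
H₀: μ = 74
H₁: μ ≠ 74
df = n - 1 = 32
t = (x̄ - μ₀) / (s/√n) = (80.17 - 74) / (16.99/√33) = 2.086
p-value = 0.0450

Since p-value > α = 0.01, we fail to reject H₀.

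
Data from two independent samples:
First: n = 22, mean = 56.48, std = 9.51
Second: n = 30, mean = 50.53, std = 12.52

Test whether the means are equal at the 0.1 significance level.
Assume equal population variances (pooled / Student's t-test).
Student's two-sample t-test (equal variances):
H₀: μ₁ = μ₂
H₁: μ₁ ≠ μ₂
df = n₁ + n₂ - 2 = 50
Pooled variance s_p² = [(n₁-1)s₁² + (n₂-1)s₂²] / (n₁ + n₂ - 2) = [(21)(9.51²) + (29)(12.52²)] / 50 = 128.9001
SE = √(s_p²(1/n₁ + 1/n₂)) = √(128.9001 × (1/22 + 1/30)) = 3.1868
t = (x̄₁ - x̄₂) / SE = (56.48 - 50.53) / 3.1868 = 5.95 / 3.1868 = 1.867
p-value = 0.0678

Since p-value < α = 0.1, we reject H₀.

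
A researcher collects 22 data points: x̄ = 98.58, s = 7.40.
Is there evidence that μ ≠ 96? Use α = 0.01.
One-sample t-test:
H₀: μ = 96
H₁: μ ≠ 96
df = n - 1 = 21
t = (x̄ - μ₀) / (s/√n) = (98.58 - 96) / (7.40/√22) = 1.635
p-value = 0.1169

Since p-value > α = 0.01, we fail to reject H₀.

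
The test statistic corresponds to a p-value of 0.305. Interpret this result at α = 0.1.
Since p = 0.305 > α = 0.1, fail to reject H₀.
There is insufficient evidence to reject the null hypothesis; the result is not statistically significant at the 0.1 level.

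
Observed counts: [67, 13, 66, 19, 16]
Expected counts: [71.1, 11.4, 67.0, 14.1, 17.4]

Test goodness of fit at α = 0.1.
Chi-square goodness of fit test:
H₀: observed counts match expected distribution
H₁: observed counts differ from expected distribution
df = k - 1 = 4
χ² = Σ(O - E)²/E
   = (67 - 71.1)²/71.1 + (13 - 11.4)²/11.4 + (66 - 67.0)²/67.0 + (19 - 14.1)²/14.1 + (16 - 17.4)²/17.4
   = 0.236 + 0.225 + 0.015 + 1.703 + 0.113
   = 2.29
p-value = 0.6823

Since p-value > α = 0.1, we fail to reject H₀.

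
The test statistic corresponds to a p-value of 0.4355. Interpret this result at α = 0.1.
Since p = 0.4355 > α = 0.1, fail to reject H₀.
There is insufficient evidence to reject the null hypothesis; the result is not statistically significant at the 0.1 level.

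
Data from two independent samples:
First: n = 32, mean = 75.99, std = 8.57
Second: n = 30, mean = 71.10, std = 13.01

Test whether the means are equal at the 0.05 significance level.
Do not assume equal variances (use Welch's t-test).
Welch's two-sample t-test:
H₀: μ₁ = μ₂
H₁: μ₁ ≠ μ₂
s₁²/n₁ = 8.57²/32 = 2.2952,  s₂²/n₂ = 13.01²/30 = 5.6420
SE = √(s₁²/n₁ + s₂²/n₂) = √(2.2952 + 5.6420) = 2.8173
df (Welch-Satterthwaite) = (s₁²/n₁ + s₂²/n₂)² / [(s₁²/n₁)²/(n₁-1) + (s₂²/n₂)²/(n₂-1)] ≈ 49.70
t = (x̄₁ - x̄₂) / SE = (75.99 - 71.10) / 2.8173 = 4.89 / 2.8173 = 1.736
p-value = 0.0888

Since p-value > α = 0.05, we fail to reject H₀.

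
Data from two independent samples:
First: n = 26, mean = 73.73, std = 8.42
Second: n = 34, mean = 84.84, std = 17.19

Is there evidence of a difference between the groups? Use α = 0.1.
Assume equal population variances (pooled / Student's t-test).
Student's two-sample t-test (equal variances):
H₀: μ₁ = μ₂
H₁: μ₁ ≠ μ₂
df = n₁ + n₂ - 2 = 58
Pooled variance s_p² = [(n₁-1)s₁² + (n₂-1)s₂²] / (n₁ + n₂ - 2) = [(25)(8.42²) + (33)(17.19²)] / 58 = 198.6859
SE = √(s_p²(1/n₁ + 1/n₂)) = √(198.6859 × (1/26 + 1/34)) = 3.6723
t = (x̄₁ - x̄₂) / SE = (73.73 - 84.84) / 3.6723 = -11.11 / 3.6723 = -3.025
p-value = 0.0037

Since p-value < α = 0.1, we reject H₀.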